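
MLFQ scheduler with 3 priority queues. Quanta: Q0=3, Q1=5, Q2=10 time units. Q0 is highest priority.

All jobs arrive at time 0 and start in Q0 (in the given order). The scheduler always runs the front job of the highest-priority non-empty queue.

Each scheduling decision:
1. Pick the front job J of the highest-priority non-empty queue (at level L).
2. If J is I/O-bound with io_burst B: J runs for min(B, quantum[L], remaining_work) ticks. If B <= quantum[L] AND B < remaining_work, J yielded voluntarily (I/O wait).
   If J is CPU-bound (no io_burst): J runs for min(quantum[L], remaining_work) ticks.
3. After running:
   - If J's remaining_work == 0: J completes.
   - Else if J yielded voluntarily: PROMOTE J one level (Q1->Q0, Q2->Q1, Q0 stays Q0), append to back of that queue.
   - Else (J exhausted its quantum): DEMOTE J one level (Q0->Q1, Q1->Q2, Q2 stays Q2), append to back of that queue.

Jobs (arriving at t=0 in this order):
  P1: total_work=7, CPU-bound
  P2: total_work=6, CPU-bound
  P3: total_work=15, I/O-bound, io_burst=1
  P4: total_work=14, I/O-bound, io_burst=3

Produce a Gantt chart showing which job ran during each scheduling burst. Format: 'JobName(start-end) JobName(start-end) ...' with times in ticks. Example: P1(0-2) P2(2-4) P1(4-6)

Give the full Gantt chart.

Answer: P1(0-3) P2(3-6) P3(6-7) P4(7-10) P3(10-11) P4(11-14) P3(14-15) P4(15-18) P3(18-19) P4(19-22) P3(22-23) P4(23-25) P3(25-26) P3(26-27) P3(27-28) P3(28-29) P3(29-30) P3(30-31) P3(31-32) P3(32-33) P3(33-34) P3(34-35) P1(35-39) P2(39-42)

Derivation:
t=0-3: P1@Q0 runs 3, rem=4, quantum used, demote→Q1. Q0=[P2,P3,P4] Q1=[P1] Q2=[]
t=3-6: P2@Q0 runs 3, rem=3, quantum used, demote→Q1. Q0=[P3,P4] Q1=[P1,P2] Q2=[]
t=6-7: P3@Q0 runs 1, rem=14, I/O yield, promote→Q0. Q0=[P4,P3] Q1=[P1,P2] Q2=[]
t=7-10: P4@Q0 runs 3, rem=11, I/O yield, promote→Q0. Q0=[P3,P4] Q1=[P1,P2] Q2=[]
t=10-11: P3@Q0 runs 1, rem=13, I/O yield, promote→Q0. Q0=[P4,P3] Q1=[P1,P2] Q2=[]
t=11-14: P4@Q0 runs 3, rem=8, I/O yield, promote→Q0. Q0=[P3,P4] Q1=[P1,P2] Q2=[]
t=14-15: P3@Q0 runs 1, rem=12, I/O yield, promote→Q0. Q0=[P4,P3] Q1=[P1,P2] Q2=[]
t=15-18: P4@Q0 runs 3, rem=5, I/O yield, promote→Q0. Q0=[P3,P4] Q1=[P1,P2] Q2=[]
t=18-19: P3@Q0 runs 1, rem=11, I/O yield, promote→Q0. Q0=[P4,P3] Q1=[P1,P2] Q2=[]
t=19-22: P4@Q0 runs 3, rem=2, I/O yield, promote→Q0. Q0=[P3,P4] Q1=[P1,P2] Q2=[]
t=22-23: P3@Q0 runs 1, rem=10, I/O yield, promote→Q0. Q0=[P4,P3] Q1=[P1,P2] Q2=[]
t=23-25: P4@Q0 runs 2, rem=0, completes. Q0=[P3] Q1=[P1,P2] Q2=[]
t=25-26: P3@Q0 runs 1, rem=9, I/O yield, promote→Q0. Q0=[P3] Q1=[P1,P2] Q2=[]
t=26-27: P3@Q0 runs 1, rem=8, I/O yield, promote→Q0. Q0=[P3] Q1=[P1,P2] Q2=[]
t=27-28: P3@Q0 runs 1, rem=7, I/O yield, promote→Q0. Q0=[P3] Q1=[P1,P2] Q2=[]
t=28-29: P3@Q0 runs 1, rem=6, I/O yield, promote→Q0. Q0=[P3] Q1=[P1,P2] Q2=[]
t=29-30: P3@Q0 runs 1, rem=5, I/O yield, promote→Q0. Q0=[P3] Q1=[P1,P2] Q2=[]
t=30-31: P3@Q0 runs 1, rem=4, I/O yield, promote→Q0. Q0=[P3] Q1=[P1,P2] Q2=[]
t=31-32: P3@Q0 runs 1, rem=3, I/O yield, promote→Q0. Q0=[P3] Q1=[P1,P2] Q2=[]
t=32-33: P3@Q0 runs 1, rem=2, I/O yield, promote→Q0. Q0=[P3] Q1=[P1,P2] Q2=[]
t=33-34: P3@Q0 runs 1, rem=1, I/O yield, promote→Q0. Q0=[P3] Q1=[P1,P2] Q2=[]
t=34-35: P3@Q0 runs 1, rem=0, completes. Q0=[] Q1=[P1,P2] Q2=[]
t=35-39: P1@Q1 runs 4, rem=0, completes. Q0=[] Q1=[P2] Q2=[]
t=39-42: P2@Q1 runs 3, rem=0, completes. Q0=[] Q1=[] Q2=[]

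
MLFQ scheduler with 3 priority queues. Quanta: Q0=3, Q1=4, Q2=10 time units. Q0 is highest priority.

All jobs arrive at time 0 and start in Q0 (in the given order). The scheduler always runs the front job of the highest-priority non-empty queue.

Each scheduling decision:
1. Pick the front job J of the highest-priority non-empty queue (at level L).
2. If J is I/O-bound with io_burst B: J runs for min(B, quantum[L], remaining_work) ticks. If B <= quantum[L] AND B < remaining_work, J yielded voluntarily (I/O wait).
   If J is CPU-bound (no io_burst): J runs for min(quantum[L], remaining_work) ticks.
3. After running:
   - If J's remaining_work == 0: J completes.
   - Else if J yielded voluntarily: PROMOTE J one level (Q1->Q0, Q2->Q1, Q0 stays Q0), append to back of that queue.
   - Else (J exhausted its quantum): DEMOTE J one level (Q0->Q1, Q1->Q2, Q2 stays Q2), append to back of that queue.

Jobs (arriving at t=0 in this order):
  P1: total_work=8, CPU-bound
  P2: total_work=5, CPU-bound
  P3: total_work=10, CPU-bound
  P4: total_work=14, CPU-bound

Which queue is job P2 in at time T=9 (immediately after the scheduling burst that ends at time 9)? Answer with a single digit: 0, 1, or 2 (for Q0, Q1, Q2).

t=0-3: P1@Q0 runs 3, rem=5, quantum used, demote→Q1. Q0=[P2,P3,P4] Q1=[P1] Q2=[]
t=3-6: P2@Q0 runs 3, rem=2, quantum used, demote→Q1. Q0=[P3,P4] Q1=[P1,P2] Q2=[]
t=6-9: P3@Q0 runs 3, rem=7, quantum used, demote→Q1. Q0=[P4] Q1=[P1,P2,P3] Q2=[]
t=9-12: P4@Q0 runs 3, rem=11, quantum used, demote→Q1. Q0=[] Q1=[P1,P2,P3,P4] Q2=[]
t=12-16: P1@Q1 runs 4, rem=1, quantum used, demote→Q2. Q0=[] Q1=[P2,P3,P4] Q2=[P1]
t=16-18: P2@Q1 runs 2, rem=0, completes. Q0=[] Q1=[P3,P4] Q2=[P1]
t=18-22: P3@Q1 runs 4, rem=3, quantum used, demote→Q2. Q0=[] Q1=[P4] Q2=[P1,P3]
t=22-26: P4@Q1 runs 4, rem=7, quantum used, demote→Q2. Q0=[] Q1=[] Q2=[P1,P3,P4]
t=26-27: P1@Q2 runs 1, rem=0, completes. Q0=[] Q1=[] Q2=[P3,P4]
t=27-30: P3@Q2 runs 3, rem=0, completes. Q0=[] Q1=[] Q2=[P4]
t=30-37: P4@Q2 runs 7, rem=0, completes. Q0=[] Q1=[] Q2=[]

Answer: 1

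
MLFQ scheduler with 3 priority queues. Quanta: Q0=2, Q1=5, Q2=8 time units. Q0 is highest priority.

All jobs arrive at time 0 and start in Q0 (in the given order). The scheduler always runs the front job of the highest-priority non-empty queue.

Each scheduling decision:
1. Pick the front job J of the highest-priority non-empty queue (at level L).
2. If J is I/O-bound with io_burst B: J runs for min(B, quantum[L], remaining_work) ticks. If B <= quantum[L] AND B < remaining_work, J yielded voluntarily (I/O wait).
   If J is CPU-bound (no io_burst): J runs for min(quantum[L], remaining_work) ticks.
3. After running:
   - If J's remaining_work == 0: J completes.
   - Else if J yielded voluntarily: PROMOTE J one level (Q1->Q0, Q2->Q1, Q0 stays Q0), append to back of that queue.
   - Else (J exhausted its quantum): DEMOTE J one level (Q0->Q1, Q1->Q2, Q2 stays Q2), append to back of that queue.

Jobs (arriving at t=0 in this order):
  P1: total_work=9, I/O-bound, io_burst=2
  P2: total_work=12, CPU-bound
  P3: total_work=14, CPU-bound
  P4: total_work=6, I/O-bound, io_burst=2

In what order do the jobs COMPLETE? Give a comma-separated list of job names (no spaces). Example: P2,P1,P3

Answer: P4,P1,P2,P3

Derivation:
t=0-2: P1@Q0 runs 2, rem=7, I/O yield, promote→Q0. Q0=[P2,P3,P4,P1] Q1=[] Q2=[]
t=2-4: P2@Q0 runs 2, rem=10, quantum used, demote→Q1. Q0=[P3,P4,P1] Q1=[P2] Q2=[]
t=4-6: P3@Q0 runs 2, rem=12, quantum used, demote→Q1. Q0=[P4,P1] Q1=[P2,P3] Q2=[]
t=6-8: P4@Q0 runs 2, rem=4, I/O yield, promote→Q0. Q0=[P1,P4] Q1=[P2,P3] Q2=[]
t=8-10: P1@Q0 runs 2, rem=5, I/O yield, promote→Q0. Q0=[P4,P1] Q1=[P2,P3] Q2=[]
t=10-12: P4@Q0 runs 2, rem=2, I/O yield, promote→Q0. Q0=[P1,P4] Q1=[P2,P3] Q2=[]
t=12-14: P1@Q0 runs 2, rem=3, I/O yield, promote→Q0. Q0=[P4,P1] Q1=[P2,P3] Q2=[]
t=14-16: P4@Q0 runs 2, rem=0, completes. Q0=[P1] Q1=[P2,P3] Q2=[]
t=16-18: P1@Q0 runs 2, rem=1, I/O yield, promote→Q0. Q0=[P1] Q1=[P2,P3] Q2=[]
t=18-19: P1@Q0 runs 1, rem=0, completes. Q0=[] Q1=[P2,P3] Q2=[]
t=19-24: P2@Q1 runs 5, rem=5, quantum used, demote→Q2. Q0=[] Q1=[P3] Q2=[P2]
t=24-29: P3@Q1 runs 5, rem=7, quantum used, demote→Q2. Q0=[] Q1=[] Q2=[P2,P3]
t=29-34: P2@Q2 runs 5, rem=0, completes. Q0=[] Q1=[] Q2=[P3]
t=34-41: P3@Q2 runs 7, rem=0, completes. Q0=[] Q1=[] Q2=[]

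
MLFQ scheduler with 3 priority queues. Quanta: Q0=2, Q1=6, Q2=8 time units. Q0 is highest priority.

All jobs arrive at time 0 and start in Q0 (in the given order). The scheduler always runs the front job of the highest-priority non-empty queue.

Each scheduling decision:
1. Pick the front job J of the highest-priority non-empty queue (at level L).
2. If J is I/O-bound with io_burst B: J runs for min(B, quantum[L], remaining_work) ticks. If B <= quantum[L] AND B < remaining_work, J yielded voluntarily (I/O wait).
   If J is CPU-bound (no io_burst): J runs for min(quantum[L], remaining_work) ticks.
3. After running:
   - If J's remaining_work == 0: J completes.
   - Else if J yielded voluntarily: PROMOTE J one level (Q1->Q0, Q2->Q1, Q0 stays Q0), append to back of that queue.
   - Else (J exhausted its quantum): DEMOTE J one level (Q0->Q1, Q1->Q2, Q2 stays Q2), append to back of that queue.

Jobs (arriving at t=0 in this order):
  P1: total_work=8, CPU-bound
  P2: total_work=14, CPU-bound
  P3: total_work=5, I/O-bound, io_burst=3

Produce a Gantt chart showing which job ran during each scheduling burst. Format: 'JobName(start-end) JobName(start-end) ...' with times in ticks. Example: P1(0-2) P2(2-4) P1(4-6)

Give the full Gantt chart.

Answer: P1(0-2) P2(2-4) P3(4-6) P1(6-12) P2(12-18) P3(18-21) P2(21-27)

Derivation:
t=0-2: P1@Q0 runs 2, rem=6, quantum used, demote→Q1. Q0=[P2,P3] Q1=[P1] Q2=[]
t=2-4: P2@Q0 runs 2, rem=12, quantum used, demote→Q1. Q0=[P3] Q1=[P1,P2] Q2=[]
t=4-6: P3@Q0 runs 2, rem=3, quantum used, demote→Q1. Q0=[] Q1=[P1,P2,P3] Q2=[]
t=6-12: P1@Q1 runs 6, rem=0, completes. Q0=[] Q1=[P2,P3] Q2=[]
t=12-18: P2@Q1 runs 6, rem=6, quantum used, demote→Q2. Q0=[] Q1=[P3] Q2=[P2]
t=18-21: P3@Q1 runs 3, rem=0, completes. Q0=[] Q1=[] Q2=[P2]
t=21-27: P2@Q2 runs 6, rem=0, completes. Q0=[] Q1=[] Q2=[]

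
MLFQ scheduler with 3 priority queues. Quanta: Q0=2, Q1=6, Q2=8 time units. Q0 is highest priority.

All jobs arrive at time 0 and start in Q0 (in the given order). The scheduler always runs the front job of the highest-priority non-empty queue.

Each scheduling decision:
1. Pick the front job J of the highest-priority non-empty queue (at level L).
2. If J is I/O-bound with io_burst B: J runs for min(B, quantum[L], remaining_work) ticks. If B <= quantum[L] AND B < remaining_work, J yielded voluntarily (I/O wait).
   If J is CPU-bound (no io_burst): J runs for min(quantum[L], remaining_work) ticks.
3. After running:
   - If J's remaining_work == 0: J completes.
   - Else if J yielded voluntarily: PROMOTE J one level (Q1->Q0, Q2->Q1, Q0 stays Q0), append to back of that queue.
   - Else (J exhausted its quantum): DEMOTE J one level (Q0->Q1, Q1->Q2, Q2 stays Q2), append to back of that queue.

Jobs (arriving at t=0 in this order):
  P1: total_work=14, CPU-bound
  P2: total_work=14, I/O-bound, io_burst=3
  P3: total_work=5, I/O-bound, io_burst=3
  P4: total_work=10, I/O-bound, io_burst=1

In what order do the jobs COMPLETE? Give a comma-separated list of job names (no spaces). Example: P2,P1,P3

t=0-2: P1@Q0 runs 2, rem=12, quantum used, demote→Q1. Q0=[P2,P3,P4] Q1=[P1] Q2=[]
t=2-4: P2@Q0 runs 2, rem=12, quantum used, demote→Q1. Q0=[P3,P4] Q1=[P1,P2] Q2=[]
t=4-6: P3@Q0 runs 2, rem=3, quantum used, demote→Q1. Q0=[P4] Q1=[P1,P2,P3] Q2=[]
t=6-7: P4@Q0 runs 1, rem=9, I/O yield, promote→Q0. Q0=[P4] Q1=[P1,P2,P3] Q2=[]
t=7-8: P4@Q0 runs 1, rem=8, I/O yield, promote→Q0. Q0=[P4] Q1=[P1,P2,P3] Q2=[]
t=8-9: P4@Q0 runs 1, rem=7, I/O yield, promote→Q0. Q0=[P4] Q1=[P1,P2,P3] Q2=[]
t=9-10: P4@Q0 runs 1, rem=6, I/O yield, promote→Q0. Q0=[P4] Q1=[P1,P2,P3] Q2=[]
t=10-11: P4@Q0 runs 1, rem=5, I/O yield, promote→Q0. Q0=[P4] Q1=[P1,P2,P3] Q2=[]
t=11-12: P4@Q0 runs 1, rem=4, I/O yield, promote→Q0. Q0=[P4] Q1=[P1,P2,P3] Q2=[]
t=12-13: P4@Q0 runs 1, rem=3, I/O yield, promote→Q0. Q0=[P4] Q1=[P1,P2,P3] Q2=[]
t=13-14: P4@Q0 runs 1, rem=2, I/O yield, promote→Q0. Q0=[P4] Q1=[P1,P2,P3] Q2=[]
t=14-15: P4@Q0 runs 1, rem=1, I/O yield, promote→Q0. Q0=[P4] Q1=[P1,P2,P3] Q2=[]
t=15-16: P4@Q0 runs 1, rem=0, completes. Q0=[] Q1=[P1,P2,P3] Q2=[]
t=16-22: P1@Q1 runs 6, rem=6, quantum used, demote→Q2. Q0=[] Q1=[P2,P3] Q2=[P1]
t=22-25: P2@Q1 runs 3, rem=9, I/O yield, promote→Q0. Q0=[P2] Q1=[P3] Q2=[P1]
t=25-27: P2@Q0 runs 2, rem=7, quantum used, demote→Q1. Q0=[] Q1=[P3,P2] Q2=[P1]
t=27-30: P3@Q1 runs 3, rem=0, completes. Q0=[] Q1=[P2] Q2=[P1]
t=30-33: P2@Q1 runs 3, rem=4, I/O yield, promote→Q0. Q0=[P2] Q1=[] Q2=[P1]
t=33-35: P2@Q0 runs 2, rem=2, quantum used, demote→Q1. Q0=[] Q1=[P2] Q2=[P1]
t=35-37: P2@Q1 runs 2, rem=0, completes. Q0=[] Q1=[] Q2=[P1]
t=37-43: P1@Q2 runs 6, rem=0, completes. Q0=[] Q1=[] Q2=[]

Answer: P4,P3,P2,P1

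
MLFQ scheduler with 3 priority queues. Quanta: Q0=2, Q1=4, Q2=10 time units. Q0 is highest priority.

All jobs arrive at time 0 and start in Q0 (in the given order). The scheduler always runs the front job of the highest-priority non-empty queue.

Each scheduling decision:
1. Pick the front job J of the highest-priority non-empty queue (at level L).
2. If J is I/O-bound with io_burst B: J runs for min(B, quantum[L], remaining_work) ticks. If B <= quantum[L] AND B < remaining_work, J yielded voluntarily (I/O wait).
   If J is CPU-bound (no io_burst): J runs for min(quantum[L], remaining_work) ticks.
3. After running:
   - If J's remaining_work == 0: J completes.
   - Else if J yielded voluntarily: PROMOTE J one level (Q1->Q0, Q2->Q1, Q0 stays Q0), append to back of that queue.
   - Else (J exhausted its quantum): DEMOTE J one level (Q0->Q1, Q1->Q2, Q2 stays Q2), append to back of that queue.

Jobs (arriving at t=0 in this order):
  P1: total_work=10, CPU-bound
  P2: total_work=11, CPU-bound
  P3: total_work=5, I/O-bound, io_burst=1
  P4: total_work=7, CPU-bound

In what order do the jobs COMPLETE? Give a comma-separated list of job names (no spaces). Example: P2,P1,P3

Answer: P3,P1,P2,P4

Derivation:
t=0-2: P1@Q0 runs 2, rem=8, quantum used, demote→Q1. Q0=[P2,P3,P4] Q1=[P1] Q2=[]
t=2-4: P2@Q0 runs 2, rem=9, quantum used, demote→Q1. Q0=[P3,P4] Q1=[P1,P2] Q2=[]
t=4-5: P3@Q0 runs 1, rem=4, I/O yield, promote→Q0. Q0=[P4,P3] Q1=[P1,P2] Q2=[]
t=5-7: P4@Q0 runs 2, rem=5, quantum used, demote→Q1. Q0=[P3] Q1=[P1,P2,P4] Q2=[]
t=7-8: P3@Q0 runs 1, rem=3, I/O yield, promote→Q0. Q0=[P3] Q1=[P1,P2,P4] Q2=[]
t=8-9: P3@Q0 runs 1, rem=2, I/O yield, promote→Q0. Q0=[P3] Q1=[P1,P2,P4] Q2=[]
t=9-10: P3@Q0 runs 1, rem=1, I/O yield, promote→Q0. Q0=[P3] Q1=[P1,P2,P4] Q2=[]
t=10-11: P3@Q0 runs 1, rem=0, completes. Q0=[] Q1=[P1,P2,P4] Q2=[]
t=11-15: P1@Q1 runs 4, rem=4, quantum used, demote→Q2. Q0=[] Q1=[P2,P4] Q2=[P1]
t=15-19: P2@Q1 runs 4, rem=5, quantum used, demote→Q2. Q0=[] Q1=[P4] Q2=[P1,P2]
t=19-23: P4@Q1 runs 4, rem=1, quantum used, demote→Q2. Q0=[] Q1=[] Q2=[P1,P2,P4]
t=23-27: P1@Q2 runs 4, rem=0, completes. Q0=[] Q1=[] Q2=[P2,P4]
t=27-32: P2@Q2 runs 5, rem=0, completes. Q0=[] Q1=[] Q2=[P4]
t=32-33: P4@Q2 runs 1, rem=0, completes. Q0=[] Q1=[] Q2=[]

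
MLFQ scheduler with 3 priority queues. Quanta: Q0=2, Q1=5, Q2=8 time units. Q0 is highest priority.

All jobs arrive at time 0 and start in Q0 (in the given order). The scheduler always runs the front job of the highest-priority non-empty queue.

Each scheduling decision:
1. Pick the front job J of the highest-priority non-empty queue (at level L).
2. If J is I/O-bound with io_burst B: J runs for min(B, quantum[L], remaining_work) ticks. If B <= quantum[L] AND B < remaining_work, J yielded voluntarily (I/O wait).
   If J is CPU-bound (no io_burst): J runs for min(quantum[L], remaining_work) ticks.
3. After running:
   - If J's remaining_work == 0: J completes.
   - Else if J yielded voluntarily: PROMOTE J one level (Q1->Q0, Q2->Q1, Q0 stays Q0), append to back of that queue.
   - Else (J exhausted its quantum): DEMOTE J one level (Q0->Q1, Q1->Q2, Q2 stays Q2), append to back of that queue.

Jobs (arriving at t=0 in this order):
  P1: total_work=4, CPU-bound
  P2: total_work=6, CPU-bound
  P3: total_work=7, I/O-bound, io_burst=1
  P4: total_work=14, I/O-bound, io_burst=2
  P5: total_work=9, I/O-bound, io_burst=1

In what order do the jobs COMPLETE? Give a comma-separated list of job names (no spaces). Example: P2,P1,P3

t=0-2: P1@Q0 runs 2, rem=2, quantum used, demote→Q1. Q0=[P2,P3,P4,P5] Q1=[P1] Q2=[]
t=2-4: P2@Q0 runs 2, rem=4, quantum used, demote→Q1. Q0=[P3,P4,P5] Q1=[P1,P2] Q2=[]
t=4-5: P3@Q0 runs 1, rem=6, I/O yield, promote→Q0. Q0=[P4,P5,P3] Q1=[P1,P2] Q2=[]
t=5-7: P4@Q0 runs 2, rem=12, I/O yield, promote→Q0. Q0=[P5,P3,P4] Q1=[P1,P2] Q2=[]
t=7-8: P5@Q0 runs 1, rem=8, I/O yield, promote→Q0. Q0=[P3,P4,P5] Q1=[P1,P2] Q2=[]
t=8-9: P3@Q0 runs 1, rem=5, I/O yield, promote→Q0. Q0=[P4,P5,P3] Q1=[P1,P2] Q2=[]
t=9-11: P4@Q0 runs 2, rem=10, I/O yield, promote→Q0. Q0=[P5,P3,P4] Q1=[P1,P2] Q2=[]
t=11-12: P5@Q0 runs 1, rem=7, I/O yield, promote→Q0. Q0=[P3,P4,P5] Q1=[P1,P2] Q2=[]
t=12-13: P3@Q0 runs 1, rem=4, I/O yield, promote→Q0. Q0=[P4,P5,P3] Q1=[P1,P2] Q2=[]
t=13-15: P4@Q0 runs 2, rem=8, I/O yield, promote→Q0. Q0=[P5,P3,P4] Q1=[P1,P2] Q2=[]
t=15-16: P5@Q0 runs 1, rem=6, I/O yield, promote→Q0. Q0=[P3,P4,P5] Q1=[P1,P2] Q2=[]
t=16-17: P3@Q0 runs 1, rem=3, I/O yield, promote→Q0. Q0=[P4,P5,P3] Q1=[P1,P2] Q2=[]
t=17-19: P4@Q0 runs 2, rem=6, I/O yield, promote→Q0. Q0=[P5,P3,P4] Q1=[P1,P2] Q2=[]
t=19-20: P5@Q0 runs 1, rem=5, I/O yield, promote→Q0. Q0=[P3,P4,P5] Q1=[P1,P2] Q2=[]
t=20-21: P3@Q0 runs 1, rem=2, I/O yield, promote→Q0. Q0=[P4,P5,P3] Q1=[P1,P2] Q2=[]
t=21-23: P4@Q0 runs 2, rem=4, I/O yield, promote→Q0. Q0=[P5,P3,P4] Q1=[P1,P2] Q2=[]
t=23-24: P5@Q0 runs 1, rem=4, I/O yield, promote→Q0. Q0=[P3,P4,P5] Q1=[P1,P2] Q2=[]
t=24-25: P3@Q0 runs 1, rem=1, I/O yield, promote→Q0. Q0=[P4,P5,P3] Q1=[P1,P2] Q2=[]
t=25-27: P4@Q0 runs 2, rem=2, I/O yield, promote→Q0. Q0=[P5,P3,P4] Q1=[P1,P2] Q2=[]
t=27-28: P5@Q0 runs 1, rem=3, I/O yield, promote→Q0. Q0=[P3,P4,P5] Q1=[P1,P2] Q2=[]
t=28-29: P3@Q0 runs 1, rem=0, completes. Q0=[P4,P5] Q1=[P1,P2] Q2=[]
t=29-31: P4@Q0 runs 2, rem=0, completes. Q0=[P5] Q1=[P1,P2] Q2=[]
t=31-32: P5@Q0 runs 1, rem=2, I/O yield, promote→Q0. Q0=[P5] Q1=[P1,P2] Q2=[]
t=32-33: P5@Q0 runs 1, rem=1, I/O yield, promote→Q0. Q0=[P5] Q1=[P1,P2] Q2=[]
t=33-34: P5@Q0 runs 1, rem=0, completes. Q0=[] Q1=[P1,P2] Q2=[]
t=34-36: P1@Q1 runs 2, rem=0, completes. Q0=[] Q1=[P2] Q2=[]
t=36-40: P2@Q1 runs 4, rem=0, completes. Q0=[] Q1=[] Q2=[]

Answer: P3,P4,P5,P1,P2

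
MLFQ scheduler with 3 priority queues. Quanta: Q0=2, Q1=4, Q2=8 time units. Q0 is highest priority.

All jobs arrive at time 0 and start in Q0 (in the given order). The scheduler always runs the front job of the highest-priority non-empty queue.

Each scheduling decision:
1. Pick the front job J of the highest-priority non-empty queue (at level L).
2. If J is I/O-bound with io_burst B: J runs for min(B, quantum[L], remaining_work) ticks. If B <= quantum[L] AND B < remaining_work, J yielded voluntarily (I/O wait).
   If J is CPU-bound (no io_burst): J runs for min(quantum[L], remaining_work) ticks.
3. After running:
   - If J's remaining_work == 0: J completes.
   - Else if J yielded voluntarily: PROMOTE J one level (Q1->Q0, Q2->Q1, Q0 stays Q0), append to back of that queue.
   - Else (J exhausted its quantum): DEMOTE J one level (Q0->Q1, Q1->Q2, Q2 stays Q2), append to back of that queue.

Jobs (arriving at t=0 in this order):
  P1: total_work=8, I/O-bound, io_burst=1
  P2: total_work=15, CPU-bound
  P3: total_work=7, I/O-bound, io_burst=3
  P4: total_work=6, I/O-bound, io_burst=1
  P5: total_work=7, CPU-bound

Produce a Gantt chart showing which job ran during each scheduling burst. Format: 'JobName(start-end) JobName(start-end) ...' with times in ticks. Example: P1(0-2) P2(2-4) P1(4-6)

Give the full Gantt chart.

t=0-1: P1@Q0 runs 1, rem=7, I/O yield, promote→Q0. Q0=[P2,P3,P4,P5,P1] Q1=[] Q2=[]
t=1-3: P2@Q0 runs 2, rem=13, quantum used, demote→Q1. Q0=[P3,P4,P5,P1] Q1=[P2] Q2=[]
t=3-5: P3@Q0 runs 2, rem=5, quantum used, demote→Q1. Q0=[P4,P5,P1] Q1=[P2,P3] Q2=[]
t=5-6: P4@Q0 runs 1, rem=5, I/O yield, promote→Q0. Q0=[P5,P1,P4] Q1=[P2,P3] Q2=[]
t=6-8: P5@Q0 runs 2, rem=5, quantum used, demote→Q1. Q0=[P1,P4] Q1=[P2,P3,P5] Q2=[]
t=8-9: P1@Q0 runs 1, rem=6, I/O yield, promote→Q0. Q0=[P4,P1] Q1=[P2,P3,P5] Q2=[]
t=9-10: P4@Q0 runs 1, rem=4, I/O yield, promote→Q0. Q0=[P1,P4] Q1=[P2,P3,P5] Q2=[]
t=10-11: P1@Q0 runs 1, rem=5, I/O yield, promote→Q0. Q0=[P4,P1] Q1=[P2,P3,P5] Q2=[]
t=11-12: P4@Q0 runs 1, rem=3, I/O yield, promote→Q0. Q0=[P1,P4] Q1=[P2,P3,P5] Q2=[]
t=12-13: P1@Q0 runs 1, rem=4, I/O yield, promote→Q0. Q0=[P4,P1] Q1=[P2,P3,P5] Q2=[]
t=13-14: P4@Q0 runs 1, rem=2, I/O yield, promote→Q0. Q0=[P1,P4] Q1=[P2,P3,P5] Q2=[]
t=14-15: P1@Q0 runs 1, rem=3, I/O yield, promote→Q0. Q0=[P4,P1] Q1=[P2,P3,P5] Q2=[]
t=15-16: P4@Q0 runs 1, rem=1, I/O yield, promote→Q0. Q0=[P1,P4] Q1=[P2,P3,P5] Q2=[]
t=16-17: P1@Q0 runs 1, rem=2, I/O yield, promote→Q0. Q0=[P4,P1] Q1=[P2,P3,P5] Q2=[]
t=17-18: P4@Q0 runs 1, rem=0, completes. Q0=[P1] Q1=[P2,P3,P5] Q2=[]
t=18-19: P1@Q0 runs 1, rem=1, I/O yield, promote→Q0. Q0=[P1] Q1=[P2,P3,P5] Q2=[]
t=19-20: P1@Q0 runs 1, rem=0, completes. Q0=[] Q1=[P2,P3,P5] Q2=[]
t=20-24: P2@Q1 runs 4, rem=9, quantum used, demote→Q2. Q0=[] Q1=[P3,P5] Q2=[P2]
t=24-27: P3@Q1 runs 3, rem=2, I/O yield, promote→Q0. Q0=[P3] Q1=[P5] Q2=[P2]
t=27-29: P3@Q0 runs 2, rem=0, completes. Q0=[] Q1=[P5] Q2=[P2]
t=29-33: P5@Q1 runs 4, rem=1, quantum used, demote→Q2. Q0=[] Q1=[] Q2=[P2,P5]
t=33-41: P2@Q2 runs 8, rem=1, quantum used, demote→Q2. Q0=[] Q1=[] Q2=[P5,P2]
t=41-42: P5@Q2 runs 1, rem=0, completes. Q0=[] Q1=[] Q2=[P2]
t=42-43: P2@Q2 runs 1, rem=0, completes. Q0=[] Q1=[] Q2=[]

Answer: P1(0-1) P2(1-3) P3(3-5) P4(5-6) P5(6-8) P1(8-9) P4(9-10) P1(10-11) P4(11-12) P1(12-13) P4(13-14) P1(14-15) P4(15-16) P1(16-17) P4(17-18) P1(18-19) P1(19-20) P2(20-24) P3(24-27) P3(27-29) P5(29-33) P2(33-41) P5(41-42) P2(42-43)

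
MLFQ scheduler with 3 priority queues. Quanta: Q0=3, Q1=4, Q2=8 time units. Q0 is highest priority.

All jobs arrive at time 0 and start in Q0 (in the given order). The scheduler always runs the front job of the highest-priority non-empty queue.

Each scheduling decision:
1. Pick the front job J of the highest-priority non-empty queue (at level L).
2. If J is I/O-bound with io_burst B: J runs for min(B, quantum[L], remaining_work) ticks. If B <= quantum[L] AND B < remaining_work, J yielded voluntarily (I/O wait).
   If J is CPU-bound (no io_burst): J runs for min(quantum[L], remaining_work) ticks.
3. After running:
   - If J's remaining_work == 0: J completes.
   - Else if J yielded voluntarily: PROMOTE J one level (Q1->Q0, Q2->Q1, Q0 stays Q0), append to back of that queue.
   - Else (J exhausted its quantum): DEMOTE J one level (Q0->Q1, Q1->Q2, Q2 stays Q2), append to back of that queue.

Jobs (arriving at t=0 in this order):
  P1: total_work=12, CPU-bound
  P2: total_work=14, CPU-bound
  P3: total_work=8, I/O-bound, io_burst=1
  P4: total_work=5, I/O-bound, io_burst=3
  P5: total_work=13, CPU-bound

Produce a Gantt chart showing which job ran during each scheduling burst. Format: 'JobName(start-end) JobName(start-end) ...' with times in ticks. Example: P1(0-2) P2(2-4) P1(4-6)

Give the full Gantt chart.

Answer: P1(0-3) P2(3-6) P3(6-7) P4(7-10) P5(10-13) P3(13-14) P4(14-16) P3(16-17) P3(17-18) P3(18-19) P3(19-20) P3(20-21) P3(21-22) P1(22-26) P2(26-30) P5(30-34) P1(34-39) P2(39-46) P5(46-52)

Derivation:
t=0-3: P1@Q0 runs 3, rem=9, quantum used, demote→Q1. Q0=[P2,P3,P4,P5] Q1=[P1] Q2=[]
t=3-6: P2@Q0 runs 3, rem=11, quantum used, demote→Q1. Q0=[P3,P4,P5] Q1=[P1,P2] Q2=[]
t=6-7: P3@Q0 runs 1, rem=7, I/O yield, promote→Q0. Q0=[P4,P5,P3] Q1=[P1,P2] Q2=[]
t=7-10: P4@Q0 runs 3, rem=2, I/O yield, promote→Q0. Q0=[P5,P3,P4] Q1=[P1,P2] Q2=[]
t=10-13: P5@Q0 runs 3, rem=10, quantum used, demote→Q1. Q0=[P3,P4] Q1=[P1,P2,P5] Q2=[]
t=13-14: P3@Q0 runs 1, rem=6, I/O yield, promote→Q0. Q0=[P4,P3] Q1=[P1,P2,P5] Q2=[]
t=14-16: P4@Q0 runs 2, rem=0, completes. Q0=[P3] Q1=[P1,P2,P5] Q2=[]
t=16-17: P3@Q0 runs 1, rem=5, I/O yield, promote→Q0. Q0=[P3] Q1=[P1,P2,P5] Q2=[]
t=17-18: P3@Q0 runs 1, rem=4, I/O yield, promote→Q0. Q0=[P3] Q1=[P1,P2,P5] Q2=[]
t=18-19: P3@Q0 runs 1, rem=3, I/O yield, promote→Q0. Q0=[P3] Q1=[P1,P2,P5] Q2=[]
t=19-20: P3@Q0 runs 1, rem=2, I/O yield, promote→Q0. Q0=[P3] Q1=[P1,P2,P5] Q2=[]
t=20-21: P3@Q0 runs 1, rem=1, I/O yield, promote→Q0. Q0=[P3] Q1=[P1,P2,P5] Q2=[]
t=21-22: P3@Q0 runs 1, rem=0, completes. Q0=[] Q1=[P1,P2,P5] Q2=[]
t=22-26: P1@Q1 runs 4, rem=5, quantum used, demote→Q2. Q0=[] Q1=[P2,P5] Q2=[P1]
t=26-30: P2@Q1 runs 4, rem=7, quantum used, demote→Q2. Q0=[] Q1=[P5] Q2=[P1,P2]
t=30-34: P5@Q1 runs 4, rem=6, quantum used, demote→Q2. Q0=[] Q1=[] Q2=[P1,P2,P5]
t=34-39: P1@Q2 runs 5, rem=0, completes. Q0=[] Q1=[] Q2=[P2,P5]
t=39-46: P2@Q2 runs 7, rem=0, completes. Q0=[] Q1=[] Q2=[P5]
t=46-52: P5@Q2 runs 6, rem=0, completes. Q0=[] Q1=[] Q2=[]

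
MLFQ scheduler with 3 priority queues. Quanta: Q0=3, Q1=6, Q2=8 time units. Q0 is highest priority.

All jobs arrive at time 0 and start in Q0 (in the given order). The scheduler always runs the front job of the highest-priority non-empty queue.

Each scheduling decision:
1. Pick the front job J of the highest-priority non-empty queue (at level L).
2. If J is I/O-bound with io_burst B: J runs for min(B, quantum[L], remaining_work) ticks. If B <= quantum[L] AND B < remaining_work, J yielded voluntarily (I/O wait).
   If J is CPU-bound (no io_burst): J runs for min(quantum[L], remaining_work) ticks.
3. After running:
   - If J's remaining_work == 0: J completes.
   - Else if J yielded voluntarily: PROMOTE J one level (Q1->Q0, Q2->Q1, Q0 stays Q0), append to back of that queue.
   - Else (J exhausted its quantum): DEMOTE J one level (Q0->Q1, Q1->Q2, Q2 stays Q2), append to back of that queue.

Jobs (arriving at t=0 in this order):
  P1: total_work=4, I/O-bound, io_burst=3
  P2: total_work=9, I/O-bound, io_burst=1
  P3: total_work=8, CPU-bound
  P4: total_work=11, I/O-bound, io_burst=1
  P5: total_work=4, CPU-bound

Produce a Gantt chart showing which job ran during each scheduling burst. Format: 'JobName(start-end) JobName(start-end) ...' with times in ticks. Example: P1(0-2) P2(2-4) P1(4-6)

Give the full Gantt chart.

Answer: P1(0-3) P2(3-4) P3(4-7) P4(7-8) P5(8-11) P1(11-12) P2(12-13) P4(13-14) P2(14-15) P4(15-16) P2(16-17) P4(17-18) P2(18-19) P4(19-20) P2(20-21) P4(21-22) P2(22-23) P4(23-24) P2(24-25) P4(25-26) P2(26-27) P4(27-28) P4(28-29) P4(29-30) P3(30-35) P5(35-36)

Derivation:
t=0-3: P1@Q0 runs 3, rem=1, I/O yield, promote→Q0. Q0=[P2,P3,P4,P5,P1] Q1=[] Q2=[]
t=3-4: P2@Q0 runs 1, rem=8, I/O yield, promote→Q0. Q0=[P3,P4,P5,P1,P2] Q1=[] Q2=[]
t=4-7: P3@Q0 runs 3, rem=5, quantum used, demote→Q1. Q0=[P4,P5,P1,P2] Q1=[P3] Q2=[]
t=7-8: P4@Q0 runs 1, rem=10, I/O yield, promote→Q0. Q0=[P5,P1,P2,P4] Q1=[P3] Q2=[]
t=8-11: P5@Q0 runs 3, rem=1, quantum used, demote→Q1. Q0=[P1,P2,P4] Q1=[P3,P5] Q2=[]
t=11-12: P1@Q0 runs 1, rem=0, completes. Q0=[P2,P4] Q1=[P3,P5] Q2=[]
t=12-13: P2@Q0 runs 1, rem=7, I/O yield, promote→Q0. Q0=[P4,P2] Q1=[P3,P5] Q2=[]
t=13-14: P4@Q0 runs 1, rem=9, I/O yield, promote→Q0. Q0=[P2,P4] Q1=[P3,P5] Q2=[]
t=14-15: P2@Q0 runs 1, rem=6, I/O yield, promote→Q0. Q0=[P4,P2] Q1=[P3,P5] Q2=[]
t=15-16: P4@Q0 runs 1, rem=8, I/O yield, promote→Q0. Q0=[P2,P4] Q1=[P3,P5] Q2=[]
t=16-17: P2@Q0 runs 1, rem=5, I/O yield, promote→Q0. Q0=[P4,P2] Q1=[P3,P5] Q2=[]
t=17-18: P4@Q0 runs 1, rem=7, I/O yield, promote→Q0. Q0=[P2,P4] Q1=[P3,P5] Q2=[]
t=18-19: P2@Q0 runs 1, rem=4, I/O yield, promote→Q0. Q0=[P4,P2] Q1=[P3,P5] Q2=[]
t=19-20: P4@Q0 runs 1, rem=6, I/O yield, promote→Q0. Q0=[P2,P4] Q1=[P3,P5] Q2=[]
t=20-21: P2@Q0 runs 1, rem=3, I/O yield, promote→Q0. Q0=[P4,P2] Q1=[P3,P5] Q2=[]
t=21-22: P4@Q0 runs 1, rem=5, I/O yield, promote→Q0. Q0=[P2,P4] Q1=[P3,P5] Q2=[]
t=22-23: P2@Q0 runs 1, rem=2, I/O yield, promote→Q0. Q0=[P4,P2] Q1=[P3,P5] Q2=[]
t=23-24: P4@Q0 runs 1, rem=4, I/O yield, promote→Q0. Q0=[P2,P4] Q1=[P3,P5] Q2=[]
t=24-25: P2@Q0 runs 1, rem=1, I/O yield, promote→Q0. Q0=[P4,P2] Q1=[P3,P5] Q2=[]
t=25-26: P4@Q0 runs 1, rem=3, I/O yield, promote→Q0. Q0=[P2,P4] Q1=[P3,P5] Q2=[]
t=26-27: P2@Q0 runs 1, rem=0, completes. Q0=[P4] Q1=[P3,P5] Q2=[]
t=27-28: P4@Q0 runs 1, rem=2, I/O yield, promote→Q0. Q0=[P4] Q1=[P3,P5] Q2=[]
t=28-29: P4@Q0 runs 1, rem=1, I/O yield, promote→Q0. Q0=[P4] Q1=[P3,P5] Q2=[]
t=29-30: P4@Q0 runs 1, rem=0, completes. Q0=[] Q1=[P3,P5] Q2=[]
t=30-35: P3@Q1 runs 5, rem=0, completes. Q0=[] Q1=[P5] Q2=[]
t=35-36: P5@Q1 runs 1, rem=0, completes. Q0=[] Q1=[] Q2=[]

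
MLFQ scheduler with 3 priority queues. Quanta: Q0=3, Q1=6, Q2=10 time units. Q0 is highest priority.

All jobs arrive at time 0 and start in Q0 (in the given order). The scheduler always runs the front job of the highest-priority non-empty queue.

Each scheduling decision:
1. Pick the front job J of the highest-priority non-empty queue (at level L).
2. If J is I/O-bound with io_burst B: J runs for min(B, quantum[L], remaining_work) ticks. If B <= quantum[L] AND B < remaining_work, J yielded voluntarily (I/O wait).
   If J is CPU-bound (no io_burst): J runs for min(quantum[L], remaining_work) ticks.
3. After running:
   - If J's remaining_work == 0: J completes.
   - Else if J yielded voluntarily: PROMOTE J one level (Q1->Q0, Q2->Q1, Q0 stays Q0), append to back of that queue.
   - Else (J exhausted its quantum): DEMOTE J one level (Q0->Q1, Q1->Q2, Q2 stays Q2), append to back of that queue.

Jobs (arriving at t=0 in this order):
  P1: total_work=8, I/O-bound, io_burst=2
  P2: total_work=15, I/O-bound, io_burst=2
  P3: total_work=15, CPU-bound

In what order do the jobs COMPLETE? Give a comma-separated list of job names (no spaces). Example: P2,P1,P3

Answer: P1,P2,P3

Derivation:
t=0-2: P1@Q0 runs 2, rem=6, I/O yield, promote→Q0. Q0=[P2,P3,P1] Q1=[] Q2=[]
t=2-4: P2@Q0 runs 2, rem=13, I/O yield, promote→Q0. Q0=[P3,P1,P2] Q1=[] Q2=[]
t=4-7: P3@Q0 runs 3, rem=12, quantum used, demote→Q1. Q0=[P1,P2] Q1=[P3] Q2=[]
t=7-9: P1@Q0 runs 2, rem=4, I/O yield, promote→Q0. Q0=[P2,P1] Q1=[P3] Q2=[]
t=9-11: P2@Q0 runs 2, rem=11, I/O yield, promote→Q0. Q0=[P1,P2] Q1=[P3] Q2=[]
t=11-13: P1@Q0 runs 2, rem=2, I/O yield, promote→Q0. Q0=[P2,P1] Q1=[P3] Q2=[]
t=13-15: P2@Q0 runs 2, rem=9, I/O yield, promote→Q0. Q0=[P1,P2] Q1=[P3] Q2=[]
t=15-17: P1@Q0 runs 2, rem=0, completes. Q0=[P2] Q1=[P3] Q2=[]
t=17-19: P2@Q0 runs 2, rem=7, I/O yield, promote→Q0. Q0=[P2] Q1=[P3] Q2=[]
t=19-21: P2@Q0 runs 2, rem=5, I/O yield, promote→Q0. Q0=[P2] Q1=[P3] Q2=[]
t=21-23: P2@Q0 runs 2, rem=3, I/O yield, promote→Q0. Q0=[P2] Q1=[P3] Q2=[]
t=23-25: P2@Q0 runs 2, rem=1, I/O yield, promote→Q0. Q0=[P2] Q1=[P3] Q2=[]
t=25-26: P2@Q0 runs 1, rem=0, completes. Q0=[] Q1=[P3] Q2=[]
t=26-32: P3@Q1 runs 6, rem=6, quantum used, demote→Q2. Q0=[] Q1=[] Q2=[P3]
t=32-38: P3@Q2 runs 6, rem=0, completes. Q0=[] Q1=[] Q2=[]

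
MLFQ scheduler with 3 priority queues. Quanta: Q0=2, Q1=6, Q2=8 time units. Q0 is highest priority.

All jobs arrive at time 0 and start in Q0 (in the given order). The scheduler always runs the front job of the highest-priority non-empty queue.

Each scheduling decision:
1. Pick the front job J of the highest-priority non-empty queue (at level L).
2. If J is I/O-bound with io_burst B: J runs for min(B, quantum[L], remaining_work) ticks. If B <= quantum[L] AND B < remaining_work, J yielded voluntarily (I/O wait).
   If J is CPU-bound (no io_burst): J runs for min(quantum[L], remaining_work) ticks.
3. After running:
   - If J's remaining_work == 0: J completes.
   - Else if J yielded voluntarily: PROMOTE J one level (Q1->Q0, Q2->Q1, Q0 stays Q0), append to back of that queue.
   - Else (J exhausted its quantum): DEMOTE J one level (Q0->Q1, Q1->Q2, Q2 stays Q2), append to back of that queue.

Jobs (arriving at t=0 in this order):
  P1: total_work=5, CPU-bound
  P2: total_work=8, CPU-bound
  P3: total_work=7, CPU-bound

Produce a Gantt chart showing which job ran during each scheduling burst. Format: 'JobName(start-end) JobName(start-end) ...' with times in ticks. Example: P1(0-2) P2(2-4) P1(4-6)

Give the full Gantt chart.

t=0-2: P1@Q0 runs 2, rem=3, quantum used, demote→Q1. Q0=[P2,P3] Q1=[P1] Q2=[]
t=2-4: P2@Q0 runs 2, rem=6, quantum used, demote→Q1. Q0=[P3] Q1=[P1,P2] Q2=[]
t=4-6: P3@Q0 runs 2, rem=5, quantum used, demote→Q1. Q0=[] Q1=[P1,P2,P3] Q2=[]
t=6-9: P1@Q1 runs 3, rem=0, completes. Q0=[] Q1=[P2,P3] Q2=[]
t=9-15: P2@Q1 runs 6, rem=0, completes. Q0=[] Q1=[P3] Q2=[]
t=15-20: P3@Q1 runs 5, rem=0, completes. Q0=[] Q1=[] Q2=[]

Answer: P1(0-2) P2(2-4) P3(4-6) P1(6-9) P2(9-15) P3(15-20)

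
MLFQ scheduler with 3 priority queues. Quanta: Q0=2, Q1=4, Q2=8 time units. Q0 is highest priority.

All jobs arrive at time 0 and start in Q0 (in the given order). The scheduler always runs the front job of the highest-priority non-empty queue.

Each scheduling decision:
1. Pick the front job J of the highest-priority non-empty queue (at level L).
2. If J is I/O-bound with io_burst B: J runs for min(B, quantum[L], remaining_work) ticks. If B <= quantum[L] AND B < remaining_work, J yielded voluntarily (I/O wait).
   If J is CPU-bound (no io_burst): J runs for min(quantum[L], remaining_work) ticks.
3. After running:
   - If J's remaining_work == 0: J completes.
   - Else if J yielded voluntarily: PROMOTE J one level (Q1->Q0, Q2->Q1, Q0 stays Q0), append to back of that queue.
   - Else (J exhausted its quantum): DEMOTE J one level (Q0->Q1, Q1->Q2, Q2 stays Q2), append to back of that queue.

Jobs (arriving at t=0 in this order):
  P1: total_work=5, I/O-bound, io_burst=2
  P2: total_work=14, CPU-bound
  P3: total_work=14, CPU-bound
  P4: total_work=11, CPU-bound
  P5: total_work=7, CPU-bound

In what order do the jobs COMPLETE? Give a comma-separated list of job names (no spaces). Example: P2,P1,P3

t=0-2: P1@Q0 runs 2, rem=3, I/O yield, promote→Q0. Q0=[P2,P3,P4,P5,P1] Q1=[] Q2=[]
t=2-4: P2@Q0 runs 2, rem=12, quantum used, demote→Q1. Q0=[P3,P4,P5,P1] Q1=[P2] Q2=[]
t=4-6: P3@Q0 runs 2, rem=12, quantum used, demote→Q1. Q0=[P4,P5,P1] Q1=[P2,P3] Q2=[]
t=6-8: P4@Q0 runs 2, rem=9, quantum used, demote→Q1. Q0=[P5,P1] Q1=[P2,P3,P4] Q2=[]
t=8-10: P5@Q0 runs 2, rem=5, quantum used, demote→Q1. Q0=[P1] Q1=[P2,P3,P4,P5] Q2=[]
t=10-12: P1@Q0 runs 2, rem=1, I/O yield, promote→Q0. Q0=[P1] Q1=[P2,P3,P4,P5] Q2=[]
t=12-13: P1@Q0 runs 1, rem=0, completes. Q0=[] Q1=[P2,P3,P4,P5] Q2=[]
t=13-17: P2@Q1 runs 4, rem=8, quantum used, demote→Q2. Q0=[] Q1=[P3,P4,P5] Q2=[P2]
t=17-21: P3@Q1 runs 4, rem=8, quantum used, demote→Q2. Q0=[] Q1=[P4,P5] Q2=[P2,P3]
t=21-25: P4@Q1 runs 4, rem=5, quantum used, demote→Q2. Q0=[] Q1=[P5] Q2=[P2,P3,P4]
t=25-29: P5@Q1 runs 4, rem=1, quantum used, demote→Q2. Q0=[] Q1=[] Q2=[P2,P3,P4,P5]
t=29-37: P2@Q2 runs 8, rem=0, completes. Q0=[] Q1=[] Q2=[P3,P4,P5]
t=37-45: P3@Q2 runs 8, rem=0, completes. Q0=[] Q1=[] Q2=[P4,P5]
t=45-50: P4@Q2 runs 5, rem=0, completes. Q0=[] Q1=[] Q2=[P5]
t=50-51: P5@Q2 runs 1, rem=0, completes. Q0=[] Q1=[] Q2=[]

Answer: P1,P2,P3,P4,P5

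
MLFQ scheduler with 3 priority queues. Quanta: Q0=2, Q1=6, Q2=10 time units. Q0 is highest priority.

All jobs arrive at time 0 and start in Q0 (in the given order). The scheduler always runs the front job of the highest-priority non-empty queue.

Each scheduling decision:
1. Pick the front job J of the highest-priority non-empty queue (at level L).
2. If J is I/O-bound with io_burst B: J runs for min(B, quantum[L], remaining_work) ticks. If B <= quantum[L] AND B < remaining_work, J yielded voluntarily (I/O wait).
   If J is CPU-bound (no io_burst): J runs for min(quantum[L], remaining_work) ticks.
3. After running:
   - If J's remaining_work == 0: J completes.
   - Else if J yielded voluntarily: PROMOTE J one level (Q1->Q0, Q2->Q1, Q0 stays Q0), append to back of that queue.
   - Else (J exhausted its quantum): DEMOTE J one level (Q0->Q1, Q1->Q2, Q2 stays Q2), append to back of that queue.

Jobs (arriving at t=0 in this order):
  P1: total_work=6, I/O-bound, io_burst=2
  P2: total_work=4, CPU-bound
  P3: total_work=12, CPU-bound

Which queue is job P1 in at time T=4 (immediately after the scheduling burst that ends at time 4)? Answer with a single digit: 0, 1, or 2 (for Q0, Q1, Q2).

Answer: 0

Derivation:
t=0-2: P1@Q0 runs 2, rem=4, I/O yield, promote→Q0. Q0=[P2,P3,P1] Q1=[] Q2=[]
t=2-4: P2@Q0 runs 2, rem=2, quantum used, demote→Q1. Q0=[P3,P1] Q1=[P2] Q2=[]
t=4-6: P3@Q0 runs 2, rem=10, quantum used, demote→Q1. Q0=[P1] Q1=[P2,P3] Q2=[]
t=6-8: P1@Q0 runs 2, rem=2, I/O yield, promote→Q0. Q0=[P1] Q1=[P2,P3] Q2=[]
t=8-10: P1@Q0 runs 2, rem=0, completes. Q0=[] Q1=[P2,P3] Q2=[]
t=10-12: P2@Q1 runs 2, rem=0, completes. Q0=[] Q1=[P3] Q2=[]
t=12-18: P3@Q1 runs 6, rem=4, quantum used, demote→Q2. Q0=[] Q1=[] Q2=[P3]
t=18-22: P3@Q2 runs 4, rem=0, completes. Q0=[] Q1=[] Q2=[]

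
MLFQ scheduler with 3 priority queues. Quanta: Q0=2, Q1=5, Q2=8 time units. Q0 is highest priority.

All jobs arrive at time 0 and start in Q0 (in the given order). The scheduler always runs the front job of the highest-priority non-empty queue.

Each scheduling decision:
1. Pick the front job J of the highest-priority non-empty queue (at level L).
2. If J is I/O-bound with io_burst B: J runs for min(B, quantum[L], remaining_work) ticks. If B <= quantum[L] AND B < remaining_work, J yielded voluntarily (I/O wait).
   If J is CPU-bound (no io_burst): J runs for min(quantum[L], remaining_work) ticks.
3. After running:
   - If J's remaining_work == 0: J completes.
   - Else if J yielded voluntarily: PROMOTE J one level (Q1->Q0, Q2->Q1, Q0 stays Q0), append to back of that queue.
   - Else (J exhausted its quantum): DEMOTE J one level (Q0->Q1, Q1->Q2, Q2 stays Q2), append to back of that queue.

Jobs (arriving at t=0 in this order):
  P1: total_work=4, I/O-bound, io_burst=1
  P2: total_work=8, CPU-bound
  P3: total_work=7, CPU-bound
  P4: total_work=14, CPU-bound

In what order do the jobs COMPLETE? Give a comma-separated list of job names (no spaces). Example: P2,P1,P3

Answer: P1,P3,P2,P4

Derivation:
t=0-1: P1@Q0 runs 1, rem=3, I/O yield, promote→Q0. Q0=[P2,P3,P4,P1] Q1=[] Q2=[]
t=1-3: P2@Q0 runs 2, rem=6, quantum used, demote→Q1. Q0=[P3,P4,P1] Q1=[P2] Q2=[]
t=3-5: P3@Q0 runs 2, rem=5, quantum used, demote→Q1. Q0=[P4,P1] Q1=[P2,P3] Q2=[]
t=5-7: P4@Q0 runs 2, rem=12, quantum used, demote→Q1. Q0=[P1] Q1=[P2,P3,P4] Q2=[]
t=7-8: P1@Q0 runs 1, rem=2, I/O yield, promote→Q0. Q0=[P1] Q1=[P2,P3,P4] Q2=[]
t=8-9: P1@Q0 runs 1, rem=1, I/O yield, promote→Q0. Q0=[P1] Q1=[P2,P3,P4] Q2=[]
t=9-10: P1@Q0 runs 1, rem=0, completes. Q0=[] Q1=[P2,P3,P4] Q2=[]
t=10-15: P2@Q1 runs 5, rem=1, quantum used, demote→Q2. Q0=[] Q1=[P3,P4] Q2=[P2]
t=15-20: P3@Q1 runs 5, rem=0, completes. Q0=[] Q1=[P4] Q2=[P2]
t=20-25: P4@Q1 runs 5, rem=7, quantum used, demote→Q2. Q0=[] Q1=[] Q2=[P2,P4]
t=25-26: P2@Q2 runs 1, rem=0, completes. Q0=[] Q1=[] Q2=[P4]
t=26-33: P4@Q2 runs 7, rem=0, completes. Q0=[] Q1=[] Q2=[]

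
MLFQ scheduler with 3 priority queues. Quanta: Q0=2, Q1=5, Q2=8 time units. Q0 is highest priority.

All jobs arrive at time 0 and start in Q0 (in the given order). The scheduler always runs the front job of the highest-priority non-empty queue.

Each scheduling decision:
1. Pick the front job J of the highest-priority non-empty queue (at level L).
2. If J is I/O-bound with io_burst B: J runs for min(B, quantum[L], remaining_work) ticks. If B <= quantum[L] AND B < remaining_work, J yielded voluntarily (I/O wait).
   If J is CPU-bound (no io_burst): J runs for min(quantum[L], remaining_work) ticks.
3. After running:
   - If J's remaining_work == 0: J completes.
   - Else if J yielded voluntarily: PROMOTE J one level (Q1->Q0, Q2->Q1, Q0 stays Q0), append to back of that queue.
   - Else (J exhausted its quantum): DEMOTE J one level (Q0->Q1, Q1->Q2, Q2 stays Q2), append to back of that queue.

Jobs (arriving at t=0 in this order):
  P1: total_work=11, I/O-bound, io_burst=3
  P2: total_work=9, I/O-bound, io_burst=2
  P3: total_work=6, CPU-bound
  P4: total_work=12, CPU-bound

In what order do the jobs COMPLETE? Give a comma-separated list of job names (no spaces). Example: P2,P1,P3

t=0-2: P1@Q0 runs 2, rem=9, quantum used, demote→Q1. Q0=[P2,P3,P4] Q1=[P1] Q2=[]
t=2-4: P2@Q0 runs 2, rem=7, I/O yield, promote→Q0. Q0=[P3,P4,P2] Q1=[P1] Q2=[]
t=4-6: P3@Q0 runs 2, rem=4, quantum used, demote→Q1. Q0=[P4,P2] Q1=[P1,P3] Q2=[]
t=6-8: P4@Q0 runs 2, rem=10, quantum used, demote→Q1. Q0=[P2] Q1=[P1,P3,P4] Q2=[]
t=8-10: P2@Q0 runs 2, rem=5, I/O yield, promote→Q0. Q0=[P2] Q1=[P1,P3,P4] Q2=[]
t=10-12: P2@Q0 runs 2, rem=3, I/O yield, promote→Q0. Q0=[P2] Q1=[P1,P3,P4] Q2=[]
t=12-14: P2@Q0 runs 2, rem=1, I/O yield, promote→Q0. Q0=[P2] Q1=[P1,P3,P4] Q2=[]
t=14-15: P2@Q0 runs 1, rem=0, completes. Q0=[] Q1=[P1,P3,P4] Q2=[]
t=15-18: P1@Q1 runs 3, rem=6, I/O yield, promote→Q0. Q0=[P1] Q1=[P3,P4] Q2=[]
t=18-20: P1@Q0 runs 2, rem=4, quantum used, demote→Q1. Q0=[] Q1=[P3,P4,P1] Q2=[]
t=20-24: P3@Q1 runs 4, rem=0, completes. Q0=[] Q1=[P4,P1] Q2=[]
t=24-29: P4@Q1 runs 5, rem=5, quantum used, demote→Q2. Q0=[] Q1=[P1] Q2=[P4]
t=29-32: P1@Q1 runs 3, rem=1, I/O yield, promote→Q0. Q0=[P1] Q1=[] Q2=[P4]
t=32-33: P1@Q0 runs 1, rem=0, completes. Q0=[] Q1=[] Q2=[P4]
t=33-38: P4@Q2 runs 5, rem=0, completes. Q0=[] Q1=[] Q2=[]

Answer: P2,P3,P1,P4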